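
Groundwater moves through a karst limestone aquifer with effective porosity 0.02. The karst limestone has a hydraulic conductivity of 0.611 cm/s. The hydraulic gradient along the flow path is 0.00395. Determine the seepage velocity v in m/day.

104

Convert K: 0.611 cm/s × 864 = 527.9 m/day.
Hydraulic gradient i = 0.00395.
Darcy flux q = K · i = 527.9 × 0.003950 = 2.085 m/day.
Seepage velocity v = q / n_e = 2.085 / 0.02 = 104.3 m/day.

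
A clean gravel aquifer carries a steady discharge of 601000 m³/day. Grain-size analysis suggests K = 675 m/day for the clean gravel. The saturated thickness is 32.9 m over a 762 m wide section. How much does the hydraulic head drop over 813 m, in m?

28.9

Cross-sectional area A = 762 × 32.9 = 25070 m².
From Q = K·A·i, i = Q / (K·A) = 601000 / (675.0 × 25070) = 0.03552.
Head loss Δh = i · L = 0.03552 × 813 = 28.87 m.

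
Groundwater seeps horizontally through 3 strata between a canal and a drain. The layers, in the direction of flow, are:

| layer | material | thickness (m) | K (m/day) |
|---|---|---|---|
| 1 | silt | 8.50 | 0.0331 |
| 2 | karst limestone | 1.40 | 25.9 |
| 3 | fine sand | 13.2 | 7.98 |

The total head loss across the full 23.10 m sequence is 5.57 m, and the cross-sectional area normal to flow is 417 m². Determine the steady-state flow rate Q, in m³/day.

Flow is perpendicular to layering, so the layers act in series and the equivalent K is the thickness-weighted harmonic mean.
Total thickness L = 8.50 + 1.40 + 13.2 = 23.10 m.
Σ(b_i/K_i) = 8.50/0.0331 + 1.40/25.9 + 13.2/7.98 = 258.5 d.
K_eq = L / Σ(b_i/K_i) = 23.10 / 258.5 = 0.08936 m/day.
Q = K_eq · A · (Δh/L) = 0.08936 × 417 × (5.57/23.10) = 8.985 m³/day.

8.99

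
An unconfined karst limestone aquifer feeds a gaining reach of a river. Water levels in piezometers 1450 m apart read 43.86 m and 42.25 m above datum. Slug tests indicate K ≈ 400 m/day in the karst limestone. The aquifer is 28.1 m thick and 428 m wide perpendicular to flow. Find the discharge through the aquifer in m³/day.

5340

Cross-sectional area A = 428 × 28.1 = 12027 m².
Hydraulic gradient i = (43.86 − 42.25) / 1450 = 1.61 / 1450 = 0.001110.
Darcy's law: Q = K · A · i = 400.0 × 12027 × 0.001110 = 5342 m³/day.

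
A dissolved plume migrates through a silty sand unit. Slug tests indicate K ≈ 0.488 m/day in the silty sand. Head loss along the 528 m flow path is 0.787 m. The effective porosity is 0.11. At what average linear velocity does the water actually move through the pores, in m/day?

Hydraulic gradient i = Δh / L = 0.787 / 528 = 0.001491.
Darcy flux q = K · i = 0.4880 × 0.001491 = 0.0007274 m/day.
Seepage velocity v = q / n_e = 0.0007274 / 0.11 = 0.006613 m/day.

0.00661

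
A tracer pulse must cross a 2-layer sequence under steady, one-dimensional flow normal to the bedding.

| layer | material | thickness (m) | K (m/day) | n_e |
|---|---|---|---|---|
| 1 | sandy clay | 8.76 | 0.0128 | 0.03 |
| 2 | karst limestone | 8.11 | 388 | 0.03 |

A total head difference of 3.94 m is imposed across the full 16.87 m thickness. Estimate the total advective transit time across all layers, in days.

With flow normal to the layers, continuity requires the same specific discharge q through every layer.
Σ(b_i/K_i) = 8.76/0.0128 + 8.11/388 = 684.4 d.
q = Δh / Σ(b_i/K_i) = 3.94 / 684.4 = 0.005757 m/day.
In each layer the seepage velocity is v_i = q/n_i, so the layer transit time is t_i = b_i·n_i / q:
  layer 1 (sandy clay): t_1 = 8.76 × 0.03 / 0.005757 = 45.65 d
  layer 2 (karst limestone): t_2 = 8.11 × 0.03 / 0.005757 = 42.26 d
Total t = Σ t_i = 87.91 days.

87.9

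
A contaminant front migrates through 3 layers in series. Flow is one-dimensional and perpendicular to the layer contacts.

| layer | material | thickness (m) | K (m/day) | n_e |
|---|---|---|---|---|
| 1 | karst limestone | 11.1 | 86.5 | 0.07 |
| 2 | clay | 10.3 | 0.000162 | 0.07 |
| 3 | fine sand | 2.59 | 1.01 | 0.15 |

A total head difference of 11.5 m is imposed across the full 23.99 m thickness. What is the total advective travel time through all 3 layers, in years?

28.6

With flow normal to the layers, continuity requires the same specific discharge q through every layer.
Σ(b_i/K_i) = 11.1/86.5 + 10.3/0.000162 + 2.59/1.01 = 63583 d.
q = Δh / Σ(b_i/K_i) = 11.5 / 63583 = 0.0001809 m/day.
In each layer the seepage velocity is v_i = q/n_i, so the layer transit time is t_i = b_i·n_i / q:
  layer 1 (karst limestone): t_1 = 11.1 × 0.07 / 0.0001809 = 4296 d
  layer 2 (clay): t_2 = 10.3 × 0.07 / 0.0001809 = 3986 d
  layer 3 (fine sand): t_3 = 2.59 × 0.15 / 0.0001809 = 2148 d
Total t = Σ t_i = 10430 days = 28.56 years.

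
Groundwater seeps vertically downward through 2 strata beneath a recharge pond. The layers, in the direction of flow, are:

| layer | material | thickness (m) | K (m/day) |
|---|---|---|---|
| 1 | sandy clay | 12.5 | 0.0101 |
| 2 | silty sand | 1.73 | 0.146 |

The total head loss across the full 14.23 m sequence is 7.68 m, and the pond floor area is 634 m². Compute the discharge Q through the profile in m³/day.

3.90

Flow is perpendicular to layering, so the layers act in series and the equivalent K is the thickness-weighted harmonic mean.
Total thickness L = 12.5 + 1.73 = 14.23 m.
Σ(b_i/K_i) = 12.5/0.0101 + 1.73/0.146 = 1249 d.
K_eq = L / Σ(b_i/K_i) = 14.23 / 1249 = 0.01139 m/day.
Q = K_eq · A · (Δh/L) = 0.01139 × 634 × (7.68/14.23) = 3.897 m³/day.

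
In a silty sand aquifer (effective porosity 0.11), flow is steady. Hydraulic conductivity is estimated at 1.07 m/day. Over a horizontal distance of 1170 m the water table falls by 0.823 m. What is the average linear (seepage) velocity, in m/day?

0.00684

Hydraulic gradient i = Δh / L = 0.823 / 1170 = 0.0007034.
Darcy flux q = K · i = 1.070 × 0.0007034 = 0.0007527 m/day.
Seepage velocity v = q / n_e = 0.0007527 / 0.11 = 0.006842 m/day.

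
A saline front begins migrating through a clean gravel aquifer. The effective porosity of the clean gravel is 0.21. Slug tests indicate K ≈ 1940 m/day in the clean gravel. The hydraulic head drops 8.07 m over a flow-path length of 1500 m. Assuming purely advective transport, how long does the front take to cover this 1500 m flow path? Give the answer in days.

30.2

Hydraulic gradient i = Δh / L = 8.07 / 1500 = 0.005380.
Darcy flux q = K · i = 1940 × 0.005380 = 10.44 m/day.
Seepage velocity v = q / n_e = 10.44 / 0.21 = 49.70 m/day.
Travel time t = L / v = 1500 / 49.70 = 30.18 days.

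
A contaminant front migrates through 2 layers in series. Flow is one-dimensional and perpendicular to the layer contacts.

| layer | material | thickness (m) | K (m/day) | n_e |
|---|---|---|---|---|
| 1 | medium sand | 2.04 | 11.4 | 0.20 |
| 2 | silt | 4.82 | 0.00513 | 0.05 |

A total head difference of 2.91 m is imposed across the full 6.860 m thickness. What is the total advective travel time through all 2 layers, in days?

210

With flow normal to the layers, continuity requires the same specific discharge q through every layer.
Σ(b_i/K_i) = 2.04/11.4 + 4.82/0.00513 = 939.8 d.
q = Δh / Σ(b_i/K_i) = 2.91 / 939.8 = 0.003097 m/day.
In each layer the seepage velocity is v_i = q/n_i, so the layer transit time is t_i = b_i·n_i / q:
  layer 1 (medium sand): t_1 = 2.04 × 0.20 / 0.003097 = 131.8 d
  layer 2 (silt): t_2 = 4.82 × 0.05 / 0.003097 = 77.83 d
Total t = Σ t_i = 209.6 days.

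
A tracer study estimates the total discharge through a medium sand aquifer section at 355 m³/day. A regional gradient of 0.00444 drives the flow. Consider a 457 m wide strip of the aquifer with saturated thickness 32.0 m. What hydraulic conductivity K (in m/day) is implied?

Cross-sectional area A = 457 × 32.0 = 14624 m².
Hydraulic gradient i = 0.00444.
From Q = K·A·i, K = Q / (A·i) = 355 / (14624 × 0.004440) = 5.467 m/day.

5.47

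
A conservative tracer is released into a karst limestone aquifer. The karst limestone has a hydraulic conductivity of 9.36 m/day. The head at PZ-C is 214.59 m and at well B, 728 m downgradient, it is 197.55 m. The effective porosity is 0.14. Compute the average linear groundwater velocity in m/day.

1.56

Hydraulic gradient i = (214.59 − 197.55) / 728 = 17.04 / 728 = 0.02341.
Darcy flux q = K · i = 9.360 × 0.02341 = 0.2191 m/day.
Seepage velocity v = q / n_e = 0.2191 / 0.14 = 1.565 m/day.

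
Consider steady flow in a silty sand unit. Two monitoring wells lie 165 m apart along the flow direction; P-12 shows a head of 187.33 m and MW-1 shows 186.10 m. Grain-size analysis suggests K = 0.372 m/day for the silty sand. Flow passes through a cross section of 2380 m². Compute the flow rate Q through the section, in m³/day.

Hydraulic gradient i = (187.33 − 186.10) / 165 = 1.23 / 165 = 0.007455.
Darcy's law: Q = K · A · i = 0.3720 × 2380 × 0.007455 = 6.600 m³/day.

6.60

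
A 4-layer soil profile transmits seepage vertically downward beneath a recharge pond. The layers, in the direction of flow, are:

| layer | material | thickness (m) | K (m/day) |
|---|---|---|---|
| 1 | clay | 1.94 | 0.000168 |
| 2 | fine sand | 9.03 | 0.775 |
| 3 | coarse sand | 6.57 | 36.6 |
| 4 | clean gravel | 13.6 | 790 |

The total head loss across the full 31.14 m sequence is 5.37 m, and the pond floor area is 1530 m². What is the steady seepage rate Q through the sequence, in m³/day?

0.711

Flow is perpendicular to layering, so the layers act in series and the equivalent K is the thickness-weighted harmonic mean.
Total thickness L = 1.94 + 9.03 + 6.57 + 13.6 = 31.14 m.
Σ(b_i/K_i) = 1.94/0.000168 + 9.03/0.775 + 6.57/36.6 + 13.6/790 = 11559 d.
K_eq = L / Σ(b_i/K_i) = 31.14 / 11559 = 0.002694 m/day.
Q = K_eq · A · (Δh/L) = 0.002694 × 1530 × (5.37/31.14) = 0.7108 m³/day.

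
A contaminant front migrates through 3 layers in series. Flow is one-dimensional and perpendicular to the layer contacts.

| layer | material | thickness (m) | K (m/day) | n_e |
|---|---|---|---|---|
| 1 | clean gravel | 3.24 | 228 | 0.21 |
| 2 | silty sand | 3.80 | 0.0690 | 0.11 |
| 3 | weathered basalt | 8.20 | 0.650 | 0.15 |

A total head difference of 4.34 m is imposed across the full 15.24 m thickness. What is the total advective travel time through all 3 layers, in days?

36.3

With flow normal to the layers, continuity requires the same specific discharge q through every layer.
Σ(b_i/K_i) = 3.24/228 + 3.80/0.0690 + 8.20/0.650 = 67.70 d.
q = Δh / Σ(b_i/K_i) = 4.34 / 67.70 = 0.06410 m/day.
In each layer the seepage velocity is v_i = q/n_i, so the layer transit time is t_i = b_i·n_i / q:
  layer 1 (clean gravel): t_1 = 3.24 × 0.21 / 0.06410 = 10.61 d
  layer 2 (silty sand): t_2 = 3.80 × 0.11 / 0.06410 = 6.521 d
  layer 3 (weathered basalt): t_3 = 8.20 × 0.15 / 0.06410 = 19.19 d
Total t = Σ t_i = 36.32 days.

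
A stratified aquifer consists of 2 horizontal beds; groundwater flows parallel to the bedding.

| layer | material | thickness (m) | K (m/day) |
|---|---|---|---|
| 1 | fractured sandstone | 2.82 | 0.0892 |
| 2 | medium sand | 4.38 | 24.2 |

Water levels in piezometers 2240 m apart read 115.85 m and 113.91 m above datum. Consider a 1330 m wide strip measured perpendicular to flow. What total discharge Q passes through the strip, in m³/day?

122

Flow is parallel to layering, so each bed carries its own Darcy discharge and the transmissivities add.
Σ(K_i·b_i) = 0.0892×2.82 + 24.2×4.38 = 106.2 m²/day.
Hydraulic gradient i = (115.85 − 113.91) / 2240 = 1.94 / 2240 = 0.0008661.
Q = Σ(K_i·b_i) · W · i = 106.2 × 1330 × 0.0008661 = 122.4 m³/day.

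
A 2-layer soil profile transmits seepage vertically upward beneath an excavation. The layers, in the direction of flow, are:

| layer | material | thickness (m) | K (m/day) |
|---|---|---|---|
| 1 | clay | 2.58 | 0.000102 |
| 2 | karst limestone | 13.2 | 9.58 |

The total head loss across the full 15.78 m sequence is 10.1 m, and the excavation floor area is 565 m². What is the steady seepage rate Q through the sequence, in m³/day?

0.226

Flow is perpendicular to layering, so the layers act in series and the equivalent K is the thickness-weighted harmonic mean.
Total thickness L = 2.58 + 13.2 = 15.78 m.
Σ(b_i/K_i) = 2.58/0.000102 + 13.2/9.58 = 25295 d.
K_eq = L / Σ(b_i/K_i) = 15.78 / 25295 = 0.0006238 m/day.
Q = K_eq · A · (Δh/L) = 0.0006238 × 565 × (10.1/15.78) = 0.2256 m³/day.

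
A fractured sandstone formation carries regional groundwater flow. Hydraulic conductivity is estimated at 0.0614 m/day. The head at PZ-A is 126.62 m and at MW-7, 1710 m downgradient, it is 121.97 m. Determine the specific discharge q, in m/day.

Hydraulic gradient i = (126.62 − 121.97) / 1710 = 4.65 / 1710 = 0.002719.
Specific discharge q = K · i = 0.06140 × 0.002719 = 0.0001670 m/day.

0.000167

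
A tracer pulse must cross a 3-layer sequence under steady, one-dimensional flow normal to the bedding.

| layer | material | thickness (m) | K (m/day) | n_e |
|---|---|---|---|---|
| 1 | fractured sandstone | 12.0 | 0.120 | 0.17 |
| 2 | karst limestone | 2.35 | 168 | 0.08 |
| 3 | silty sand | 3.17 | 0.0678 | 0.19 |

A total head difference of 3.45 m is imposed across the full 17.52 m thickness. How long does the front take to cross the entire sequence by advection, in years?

With flow normal to the layers, continuity requires the same specific discharge q through every layer.
Σ(b_i/K_i) = 12.0/0.120 + 2.35/168 + 3.17/0.0678 = 146.8 d.
q = Δh / Σ(b_i/K_i) = 3.45 / 146.8 = 0.02351 m/day.
In each layer the seepage velocity is v_i = q/n_i, so the layer transit time is t_i = b_i·n_i / q:
  layer 1 (fractured sandstone): t_1 = 12.0 × 0.17 / 0.02351 = 86.79 d
  layer 2 (karst limestone): t_2 = 2.35 × 0.08 / 0.02351 = 7.998 d
  layer 3 (silty sand): t_3 = 3.17 × 0.19 / 0.02351 = 25.62 d
Total t = Σ t_i = 120.4 days = 0.3297 years.

0.330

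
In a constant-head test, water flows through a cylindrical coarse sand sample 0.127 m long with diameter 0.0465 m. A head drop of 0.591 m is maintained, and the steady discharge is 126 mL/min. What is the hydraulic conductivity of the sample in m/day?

23.0

Cross-sectional area A = π·(d/2)² = π × (0.0465/2)² = 0.001698 m².
Convert discharge: 126 mL/min = 2.100e-06 m³/s.
Darcy's law rearranged: K = Q·L / (A·Δh) = 2.100e-06 × 0.127 / (0.001698 × 0.591) = 0.0002657 m/s = 22.96 m/day.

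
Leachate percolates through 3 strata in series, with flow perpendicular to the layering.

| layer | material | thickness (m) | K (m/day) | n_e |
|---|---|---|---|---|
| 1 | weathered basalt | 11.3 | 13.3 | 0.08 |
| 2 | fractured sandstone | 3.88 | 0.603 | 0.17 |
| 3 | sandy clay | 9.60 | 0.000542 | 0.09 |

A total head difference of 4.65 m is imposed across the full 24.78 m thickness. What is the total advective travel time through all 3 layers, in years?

25.3

With flow normal to the layers, continuity requires the same specific discharge q through every layer.
Σ(b_i/K_i) = 11.3/13.3 + 3.88/0.603 + 9.60/0.000542 = 17719 d.
q = Δh / Σ(b_i/K_i) = 4.65 / 17719 = 0.0002624 m/day.
In each layer the seepage velocity is v_i = q/n_i, so the layer transit time is t_i = b_i·n_i / q:
  layer 1 (weathered basalt): t_1 = 11.3 × 0.08 / 0.0002624 = 3445 d
  layer 2 (fractured sandstone): t_2 = 3.88 × 0.17 / 0.0002624 = 2513 d
  layer 3 (sandy clay): t_3 = 9.60 × 0.09 / 0.0002624 = 3292 d
Total t = Σ t_i = 9251 days = 25.33 years.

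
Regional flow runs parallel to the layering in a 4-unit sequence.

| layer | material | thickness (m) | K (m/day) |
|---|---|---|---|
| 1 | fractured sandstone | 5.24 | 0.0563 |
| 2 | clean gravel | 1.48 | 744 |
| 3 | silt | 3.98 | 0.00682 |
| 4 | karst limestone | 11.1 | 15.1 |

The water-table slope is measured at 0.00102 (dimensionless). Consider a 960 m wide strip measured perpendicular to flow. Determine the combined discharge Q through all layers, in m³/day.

Flow is parallel to layering, so each bed carries its own Darcy discharge and the transmissivities add.
Σ(K_i·b_i) = 0.0563×5.24 + 744×1.48 + 0.00682×3.98 + 15.1×11.1 = 1269 m²/day.
Hydraulic gradient i = 0.00102.
Q = Σ(K_i·b_i) · W · i = 1269 × 960 × 0.001020 = 1243 m³/day.

1240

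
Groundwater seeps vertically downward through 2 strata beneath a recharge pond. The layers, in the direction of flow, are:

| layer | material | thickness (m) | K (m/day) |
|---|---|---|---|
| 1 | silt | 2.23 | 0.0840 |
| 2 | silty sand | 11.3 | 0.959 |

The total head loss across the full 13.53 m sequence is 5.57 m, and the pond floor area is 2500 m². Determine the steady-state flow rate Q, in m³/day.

Flow is perpendicular to layering, so the layers act in series and the equivalent K is the thickness-weighted harmonic mean.
Total thickness L = 2.23 + 11.3 = 13.53 m.
Σ(b_i/K_i) = 2.23/0.0840 + 11.3/0.959 = 38.33 d.
K_eq = L / Σ(b_i/K_i) = 13.53 / 38.33 = 0.3530 m/day.
Q = K_eq · A · (Δh/L) = 0.3530 × 2500 × (5.57/13.53) = 363.3 m³/day.

363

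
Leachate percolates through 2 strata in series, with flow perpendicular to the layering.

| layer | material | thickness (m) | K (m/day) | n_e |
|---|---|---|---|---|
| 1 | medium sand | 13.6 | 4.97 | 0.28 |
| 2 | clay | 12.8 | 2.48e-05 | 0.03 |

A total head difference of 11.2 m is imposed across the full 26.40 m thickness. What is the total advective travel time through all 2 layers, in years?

With flow normal to the layers, continuity requires the same specific discharge q through every layer.
Σ(b_i/K_i) = 13.6/4.97 + 12.8/2.48e-05 = 5.161e+05 d.
q = Δh / Σ(b_i/K_i) = 11.2 / 5.161e+05 = 2.170e-05 m/day.
In each layer the seepage velocity is v_i = q/n_i, so the layer transit time is t_i = b_i·n_i / q:
  layer 1 (medium sand): t_1 = 13.6 × 0.28 / 2.170e-05 = 1.755e+05 d
  layer 2 (clay): t_2 = 12.8 × 0.03 / 2.170e-05 = 17696 d
Total t = Σ t_i = 1.932e+05 days = 528.9 years.

529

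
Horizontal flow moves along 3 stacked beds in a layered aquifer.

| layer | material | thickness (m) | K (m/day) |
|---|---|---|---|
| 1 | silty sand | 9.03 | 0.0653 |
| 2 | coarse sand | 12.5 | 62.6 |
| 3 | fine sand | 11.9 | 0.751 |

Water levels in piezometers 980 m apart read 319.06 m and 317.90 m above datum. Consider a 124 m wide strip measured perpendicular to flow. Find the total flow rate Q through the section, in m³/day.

Flow is parallel to layering, so each bed carries its own Darcy discharge and the transmissivities add.
Σ(K_i·b_i) = 0.0653×9.03 + 62.6×12.5 + 0.751×11.9 = 792.0 m²/day.
Hydraulic gradient i = (319.06 − 317.90) / 980 = 1.16 / 980 = 0.001184.
Q = Σ(K_i·b_i) · W · i = 792.0 × 124 × 0.001184 = 116.3 m³/day.

116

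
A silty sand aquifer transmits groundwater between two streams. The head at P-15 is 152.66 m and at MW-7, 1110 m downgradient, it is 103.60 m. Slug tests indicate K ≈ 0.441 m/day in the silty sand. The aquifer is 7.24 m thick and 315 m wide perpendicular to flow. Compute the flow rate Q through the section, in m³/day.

44.5

Cross-sectional area A = 315 × 7.24 = 2281 m².
Hydraulic gradient i = (152.66 − 103.60) / 1110 = 49.06 / 1110 = 0.04420.
Darcy's law: Q = K · A · i = 0.4410 × 2281 × 0.04420 = 44.45 m³/day.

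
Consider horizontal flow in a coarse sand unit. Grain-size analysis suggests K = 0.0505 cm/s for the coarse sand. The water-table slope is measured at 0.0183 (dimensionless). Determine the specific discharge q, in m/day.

Convert K: 0.0505 cm/s × 864 = 43.63 m/day.
Hydraulic gradient i = 0.0183.
Specific discharge q = K · i = 43.63 × 0.01830 = 0.7985 m/day.

0.798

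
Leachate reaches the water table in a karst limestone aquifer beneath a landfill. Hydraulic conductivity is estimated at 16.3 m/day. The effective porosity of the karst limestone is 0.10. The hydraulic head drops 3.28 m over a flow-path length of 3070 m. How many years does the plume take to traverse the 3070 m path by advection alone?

Hydraulic gradient i = Δh / L = 3.28 / 3070 = 0.001068.
Darcy flux q = K · i = 16.30 × 0.001068 = 0.01741 m/day.
Seepage velocity v = q / n_e = 0.01741 / 0.10 = 0.1741 m/day.
Travel time t = L / v = 3070 / 0.1741 = 17628 days = 48.26 years.

48.3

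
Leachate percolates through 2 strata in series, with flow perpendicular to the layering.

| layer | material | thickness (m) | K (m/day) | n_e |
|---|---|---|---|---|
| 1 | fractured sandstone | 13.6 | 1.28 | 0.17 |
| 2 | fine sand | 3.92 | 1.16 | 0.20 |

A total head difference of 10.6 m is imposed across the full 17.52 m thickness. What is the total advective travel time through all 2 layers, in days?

With flow normal to the layers, continuity requires the same specific discharge q through every layer.
Σ(b_i/K_i) = 13.6/1.28 + 3.92/1.16 = 14.00 d.
q = Δh / Σ(b_i/K_i) = 10.6 / 14.00 = 0.7569 m/day.
In each layer the seepage velocity is v_i = q/n_i, so the layer transit time is t_i = b_i·n_i / q:
  layer 1 (fractured sandstone): t_1 = 13.6 × 0.17 / 0.7569 = 3.055 d
  layer 2 (fine sand): t_2 = 3.92 × 0.20 / 0.7569 = 1.036 d
Total t = Σ t_i = 4.090 days.

4.09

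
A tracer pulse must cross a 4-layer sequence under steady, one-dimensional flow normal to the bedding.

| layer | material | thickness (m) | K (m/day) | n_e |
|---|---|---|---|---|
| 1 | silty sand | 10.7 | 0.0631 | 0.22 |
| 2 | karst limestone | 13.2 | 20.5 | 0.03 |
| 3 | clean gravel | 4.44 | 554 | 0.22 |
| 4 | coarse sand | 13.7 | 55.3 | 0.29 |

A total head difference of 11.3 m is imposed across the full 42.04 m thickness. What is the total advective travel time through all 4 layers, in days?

With flow normal to the layers, continuity requires the same specific discharge q through every layer.
Σ(b_i/K_i) = 10.7/0.0631 + 13.2/20.5 + 4.44/554 + 13.7/55.3 = 170.5 d.
q = Δh / Σ(b_i/K_i) = 11.3 / 170.5 = 0.06629 m/day.
In each layer the seepage velocity is v_i = q/n_i, so the layer transit time is t_i = b_i·n_i / q:
  layer 1 (silty sand): t_1 = 10.7 × 0.22 / 0.06629 = 35.51 d
  layer 2 (karst limestone): t_2 = 13.2 × 0.03 / 0.06629 = 5.974 d
  layer 3 (clean gravel): t_3 = 4.44 × 0.22 / 0.06629 = 14.74 d
  layer 4 (coarse sand): t_4 = 13.7 × 0.29 / 0.06629 = 59.94 d
Total t = Σ t_i = 116.2 days.

116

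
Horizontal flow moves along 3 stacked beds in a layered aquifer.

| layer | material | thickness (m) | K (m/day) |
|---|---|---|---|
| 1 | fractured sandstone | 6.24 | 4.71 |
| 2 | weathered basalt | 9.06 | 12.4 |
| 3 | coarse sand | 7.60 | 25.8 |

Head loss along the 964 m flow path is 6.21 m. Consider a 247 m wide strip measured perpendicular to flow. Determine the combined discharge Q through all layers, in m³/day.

538

Flow is parallel to layering, so each bed carries its own Darcy discharge and the transmissivities add.
Σ(K_i·b_i) = 4.71×6.24 + 12.4×9.06 + 25.8×7.60 = 337.8 m²/day.
Hydraulic gradient i = Δh / L = 6.21 / 964 = 0.006442.
Q = Σ(K_i·b_i) · W · i = 337.8 × 247 × 0.006442 = 537.5 m³/day.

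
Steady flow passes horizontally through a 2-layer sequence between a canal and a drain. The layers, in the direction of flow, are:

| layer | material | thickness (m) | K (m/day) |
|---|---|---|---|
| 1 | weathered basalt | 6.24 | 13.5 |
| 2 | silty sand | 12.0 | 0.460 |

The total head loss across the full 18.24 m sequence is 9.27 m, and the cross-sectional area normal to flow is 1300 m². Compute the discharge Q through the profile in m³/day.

454

Flow is perpendicular to layering, so the layers act in series and the equivalent K is the thickness-weighted harmonic mean.
Total thickness L = 6.24 + 12.0 = 18.24 m.
Σ(b_i/K_i) = 6.24/13.5 + 12.0/0.460 = 26.55 d.
K_eq = L / Σ(b_i/K_i) = 18.24 / 26.55 = 0.6870 m/day.
Q = K_eq · A · (Δh/L) = 0.6870 × 1300 × (9.27/18.24) = 453.9 m³/day.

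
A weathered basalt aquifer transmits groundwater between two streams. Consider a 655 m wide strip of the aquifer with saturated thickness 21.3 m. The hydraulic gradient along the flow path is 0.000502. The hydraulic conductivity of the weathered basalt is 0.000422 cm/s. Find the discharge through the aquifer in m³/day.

2.55

Convert K: 0.000422 cm/s × 864 = 0.3646 m/day.
Cross-sectional area A = 655 × 21.3 = 13952 m².
Hydraulic gradient i = 0.000502.
Darcy's law: Q = K · A · i = 0.3646 × 13952 × 0.0005020 = 2.554 m³/day.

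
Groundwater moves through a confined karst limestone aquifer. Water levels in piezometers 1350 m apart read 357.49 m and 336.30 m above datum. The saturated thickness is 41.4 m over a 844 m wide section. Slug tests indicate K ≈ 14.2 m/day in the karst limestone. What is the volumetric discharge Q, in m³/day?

7790

Cross-sectional area A = 844 × 41.4 = 34942 m².
Hydraulic gradient i = (357.49 − 336.30) / 1350 = 21.19 / 1350 = 0.01570.
Darcy's law: Q = K · A · i = 14.20 × 34942 × 0.01570 = 7788 m³/day.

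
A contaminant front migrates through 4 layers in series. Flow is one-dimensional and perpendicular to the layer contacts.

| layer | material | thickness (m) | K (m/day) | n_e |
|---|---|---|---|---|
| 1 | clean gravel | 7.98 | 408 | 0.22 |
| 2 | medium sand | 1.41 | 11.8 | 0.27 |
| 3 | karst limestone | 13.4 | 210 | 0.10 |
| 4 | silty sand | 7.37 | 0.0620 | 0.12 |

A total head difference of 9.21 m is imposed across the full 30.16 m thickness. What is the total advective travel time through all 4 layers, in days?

56.4

With flow normal to the layers, continuity requires the same specific discharge q through every layer.
Σ(b_i/K_i) = 7.98/408 + 1.41/11.8 + 13.4/210 + 7.37/0.0620 = 119.1 d.
q = Δh / Σ(b_i/K_i) = 9.21 / 119.1 = 0.07735 m/day.
In each layer the seepage velocity is v_i = q/n_i, so the layer transit time is t_i = b_i·n_i / q:
  layer 1 (clean gravel): t_1 = 7.98 × 0.22 / 0.07735 = 22.70 d
  layer 2 (medium sand): t_2 = 1.41 × 0.27 / 0.07735 = 4.922 d
  layer 3 (karst limestone): t_3 = 13.4 × 0.10 / 0.07735 = 17.32 d
  layer 4 (silty sand): t_4 = 7.37 × 0.12 / 0.07735 = 11.43 d
Total t = Σ t_i = 56.38 days.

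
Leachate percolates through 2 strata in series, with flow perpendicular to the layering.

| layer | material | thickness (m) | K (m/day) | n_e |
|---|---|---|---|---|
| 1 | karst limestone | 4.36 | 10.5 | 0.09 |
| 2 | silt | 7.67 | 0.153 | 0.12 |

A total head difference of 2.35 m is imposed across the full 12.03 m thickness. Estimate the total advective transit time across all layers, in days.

28.2

With flow normal to the layers, continuity requires the same specific discharge q through every layer.
Σ(b_i/K_i) = 4.36/10.5 + 7.67/0.153 = 50.55 d.
q = Δh / Σ(b_i/K_i) = 2.35 / 50.55 = 0.04649 m/day.
In each layer the seepage velocity is v_i = q/n_i, so the layer transit time is t_i = b_i·n_i / q:
  layer 1 (karst limestone): t_1 = 4.36 × 0.09 / 0.04649 = 8.440 d
  layer 2 (silt): t_2 = 7.67 × 0.12 / 0.04649 = 19.80 d
Total t = Σ t_i = 28.24 days.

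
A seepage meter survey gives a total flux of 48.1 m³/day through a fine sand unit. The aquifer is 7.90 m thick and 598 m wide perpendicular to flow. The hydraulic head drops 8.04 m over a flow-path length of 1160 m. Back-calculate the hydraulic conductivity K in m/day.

1.47

Cross-sectional area A = 598 × 7.90 = 4724 m².
Hydraulic gradient i = Δh / L = 8.04 / 1160 = 0.006931.
From Q = K·A·i, K = Q / (A·i) = 48.1 / (4724 × 0.006931) = 1.469 m/day.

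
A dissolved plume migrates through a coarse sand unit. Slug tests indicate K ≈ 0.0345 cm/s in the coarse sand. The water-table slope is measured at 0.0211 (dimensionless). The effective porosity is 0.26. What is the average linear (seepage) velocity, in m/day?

Convert K: 0.0345 cm/s × 864 = 29.81 m/day.
Hydraulic gradient i = 0.0211.
Darcy flux q = K · i = 29.81 × 0.02110 = 0.6289 m/day.
Seepage velocity v = q / n_e = 0.6289 / 0.26 = 2.419 m/day.

2.42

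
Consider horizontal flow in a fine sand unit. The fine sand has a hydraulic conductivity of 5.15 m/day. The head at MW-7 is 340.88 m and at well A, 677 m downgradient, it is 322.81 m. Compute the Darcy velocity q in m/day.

0.137

Hydraulic gradient i = (340.88 − 322.81) / 677 = 18.07 / 677 = 0.02669.
Specific discharge q = K · i = 5.150 × 0.02669 = 0.1375 m/day.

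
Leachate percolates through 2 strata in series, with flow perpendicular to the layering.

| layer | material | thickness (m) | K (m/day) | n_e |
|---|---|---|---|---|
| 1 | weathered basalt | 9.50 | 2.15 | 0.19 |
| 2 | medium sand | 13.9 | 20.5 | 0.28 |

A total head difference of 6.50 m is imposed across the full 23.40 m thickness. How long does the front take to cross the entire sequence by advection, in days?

With flow normal to the layers, continuity requires the same specific discharge q through every layer.
Σ(b_i/K_i) = 9.50/2.15 + 13.9/20.5 = 5.097 d.
q = Δh / Σ(b_i/K_i) = 6.50 / 5.097 = 1.275 m/day.
In each layer the seepage velocity is v_i = q/n_i, so the layer transit time is t_i = b_i·n_i / q:
  layer 1 (weathered basalt): t_1 = 9.50 × 0.19 / 1.275 = 1.415 d
  layer 2 (medium sand): t_2 = 13.9 × 0.28 / 1.275 = 3.052 d
Total t = Σ t_i = 4.467 days.

4.47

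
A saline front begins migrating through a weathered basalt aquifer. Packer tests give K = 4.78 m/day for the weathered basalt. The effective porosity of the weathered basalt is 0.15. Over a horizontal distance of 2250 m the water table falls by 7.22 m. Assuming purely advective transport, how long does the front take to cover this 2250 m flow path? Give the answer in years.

60.2

Hydraulic gradient i = Δh / L = 7.22 / 2250 = 0.003209.
Darcy flux q = K · i = 4.780 × 0.003209 = 0.01534 m/day.
Seepage velocity v = q / n_e = 0.01534 / 0.15 = 0.1023 m/day.
Travel time t = L / v = 2250 / 0.1023 = 22003 days = 60.24 years.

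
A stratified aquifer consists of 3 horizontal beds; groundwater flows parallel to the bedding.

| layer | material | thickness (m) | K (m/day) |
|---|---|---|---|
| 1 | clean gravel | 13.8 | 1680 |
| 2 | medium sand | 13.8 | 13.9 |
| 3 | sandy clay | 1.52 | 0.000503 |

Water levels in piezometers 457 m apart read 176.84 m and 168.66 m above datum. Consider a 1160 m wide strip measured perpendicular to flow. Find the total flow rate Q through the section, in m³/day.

Flow is parallel to layering, so each bed carries its own Darcy discharge and the transmissivities add.
Σ(K_i·b_i) = 1680×13.8 + 13.9×13.8 + 0.000503×1.52 = 23376 m²/day.
Hydraulic gradient i = (176.84 − 168.66) / 457 = 8.18 / 457 = 0.01790.
Q = Σ(K_i·b_i) · W · i = 23376 × 1160 × 0.01790 = 4.854e+05 m³/day.

485000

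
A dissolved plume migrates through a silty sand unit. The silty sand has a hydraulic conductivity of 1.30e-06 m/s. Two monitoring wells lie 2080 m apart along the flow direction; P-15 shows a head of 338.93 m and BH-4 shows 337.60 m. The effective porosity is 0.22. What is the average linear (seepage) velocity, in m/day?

0.000326

Convert K: 1.30e-06 m/s × 86400 = 0.1123 m/day.
Hydraulic gradient i = (338.93 − 337.60) / 2080 = 1.33 / 2080 = 0.0006394.
Darcy flux q = K · i = 0.1123 × 0.0006394 = 7.182e-05 m/day.
Seepage velocity v = q / n_e = 7.182e-05 / 0.22 = 0.0003265 m/day.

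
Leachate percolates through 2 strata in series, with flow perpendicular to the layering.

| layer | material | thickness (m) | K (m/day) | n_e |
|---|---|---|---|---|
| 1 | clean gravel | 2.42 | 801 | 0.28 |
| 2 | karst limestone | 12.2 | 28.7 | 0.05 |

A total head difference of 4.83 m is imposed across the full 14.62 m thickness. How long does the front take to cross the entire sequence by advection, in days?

With flow normal to the layers, continuity requires the same specific discharge q through every layer.
Σ(b_i/K_i) = 2.42/801 + 12.2/28.7 = 0.4281 d.
q = Δh / Σ(b_i/K_i) = 4.83 / 0.4281 = 11.28 m/day.
In each layer the seepage velocity is v_i = q/n_i, so the layer transit time is t_i = b_i·n_i / q:
  layer 1 (clean gravel): t_1 = 2.42 × 0.28 / 11.28 = 0.06006 d
  layer 2 (karst limestone): t_2 = 12.2 × 0.05 / 11.28 = 0.05407 d
Total t = Σ t_i = 0.1141 days.

0.114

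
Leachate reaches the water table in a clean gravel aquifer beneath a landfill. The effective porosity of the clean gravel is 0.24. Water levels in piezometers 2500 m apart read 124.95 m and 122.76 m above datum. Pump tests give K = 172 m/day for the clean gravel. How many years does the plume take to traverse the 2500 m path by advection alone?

10.9

Hydraulic gradient i = (124.95 − 122.76) / 2500 = 2.19 / 2500 = 0.0008760.
Darcy flux q = K · i = 172.0 × 0.0008760 = 0.1507 m/day.
Seepage velocity v = q / n_e = 0.1507 / 0.24 = 0.6278 m/day.
Travel time t = L / v = 2500 / 0.6278 = 3982 days = 10.90 years.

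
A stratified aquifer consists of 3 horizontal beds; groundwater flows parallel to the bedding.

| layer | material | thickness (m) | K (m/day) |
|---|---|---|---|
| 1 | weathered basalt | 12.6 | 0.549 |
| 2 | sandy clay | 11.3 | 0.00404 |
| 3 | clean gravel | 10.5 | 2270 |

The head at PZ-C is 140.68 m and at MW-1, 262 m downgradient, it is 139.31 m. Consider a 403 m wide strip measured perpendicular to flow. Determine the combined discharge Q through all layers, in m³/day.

Flow is parallel to layering, so each bed carries its own Darcy discharge and the transmissivities add.
Σ(K_i·b_i) = 0.549×12.6 + 0.00404×11.3 + 2270×10.5 = 23842 m²/day.
Hydraulic gradient i = (140.68 − 139.31) / 262 = 1.37 / 262 = 0.005229.
Q = Σ(K_i·b_i) · W · i = 23842 × 403 × 0.005229 = 50242 m³/day.

50200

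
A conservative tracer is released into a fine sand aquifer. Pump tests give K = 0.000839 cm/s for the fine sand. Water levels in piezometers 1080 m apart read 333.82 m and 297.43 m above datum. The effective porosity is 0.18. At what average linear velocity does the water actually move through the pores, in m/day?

Convert K: 0.000839 cm/s × 864 = 0.7249 m/day.
Hydraulic gradient i = (333.82 − 297.43) / 1080 = 36.39 / 1080 = 0.03369.
Darcy flux q = K · i = 0.7249 × 0.03369 = 0.02442 m/day.
Seepage velocity v = q / n_e = 0.02442 / 0.18 = 0.1357 m/day.

0.136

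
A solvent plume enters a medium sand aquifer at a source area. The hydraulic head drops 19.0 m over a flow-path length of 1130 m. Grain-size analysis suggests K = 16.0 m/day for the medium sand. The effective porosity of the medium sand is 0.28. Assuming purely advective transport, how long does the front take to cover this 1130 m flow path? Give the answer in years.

3.22

Hydraulic gradient i = Δh / L = 19.0 / 1130 = 0.01681.
Darcy flux q = K · i = 16.00 × 0.01681 = 0.2690 m/day.
Seepage velocity v = q / n_e = 0.2690 / 0.28 = 0.9608 m/day.
Travel time t = L / v = 1130 / 0.9608 = 1176 days = 3.220 years.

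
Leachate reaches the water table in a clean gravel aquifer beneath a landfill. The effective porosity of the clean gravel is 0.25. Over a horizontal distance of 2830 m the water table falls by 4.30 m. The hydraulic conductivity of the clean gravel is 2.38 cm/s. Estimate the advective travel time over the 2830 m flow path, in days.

226

Convert K: 2.38 cm/s × 864 = 2056 m/day.
Hydraulic gradient i = Δh / L = 4.30 / 2830 = 0.001519.
Darcy flux q = K · i = 2056 × 0.001519 = 3.124 m/day.
Seepage velocity v = q / n_e = 3.124 / 0.25 = 12.50 m/day.
Travel time t = L / v = 2830 / 12.50 = 226.4 days.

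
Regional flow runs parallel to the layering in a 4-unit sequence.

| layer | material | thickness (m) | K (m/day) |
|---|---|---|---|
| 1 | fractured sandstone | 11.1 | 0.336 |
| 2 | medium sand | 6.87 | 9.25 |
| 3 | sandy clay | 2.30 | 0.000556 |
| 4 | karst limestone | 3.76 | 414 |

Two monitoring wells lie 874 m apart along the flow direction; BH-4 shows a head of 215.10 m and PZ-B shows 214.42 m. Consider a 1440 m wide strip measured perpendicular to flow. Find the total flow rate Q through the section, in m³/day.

1820

Flow is parallel to layering, so each bed carries its own Darcy discharge and the transmissivities add.
Σ(K_i·b_i) = 0.336×11.1 + 9.25×6.87 + 0.000556×2.30 + 414×3.76 = 1624 m²/day.
Hydraulic gradient i = (215.10 − 214.42) / 874 = 0.68 / 874 = 0.0007780.
Q = Σ(K_i·b_i) · W · i = 1624 × 1440 × 0.0007780 = 1819 m³/day.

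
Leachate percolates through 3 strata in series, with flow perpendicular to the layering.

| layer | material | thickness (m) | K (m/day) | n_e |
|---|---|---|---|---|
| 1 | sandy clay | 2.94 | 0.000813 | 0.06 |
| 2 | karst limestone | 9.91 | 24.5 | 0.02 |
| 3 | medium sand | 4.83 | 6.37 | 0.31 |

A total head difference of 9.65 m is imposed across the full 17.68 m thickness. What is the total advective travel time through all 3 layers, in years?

1.92

With flow normal to the layers, continuity requires the same specific discharge q through every layer.
Σ(b_i/K_i) = 2.94/0.000813 + 9.91/24.5 + 4.83/6.37 = 3617 d.
q = Δh / Σ(b_i/K_i) = 9.65 / 3617 = 0.002668 m/day.
In each layer the seepage velocity is v_i = q/n_i, so the layer transit time is t_i = b_i·n_i / q:
  layer 1 (sandy clay): t_1 = 2.94 × 0.06 / 0.002668 = 66.13 d
  layer 2 (karst limestone): t_2 = 9.91 × 0.02 / 0.002668 = 74.30 d
  layer 3 (medium sand): t_3 = 4.83 × 0.31 / 0.002668 = 561.3 d
Total t = Σ t_i = 701.7 days = 1.921 years.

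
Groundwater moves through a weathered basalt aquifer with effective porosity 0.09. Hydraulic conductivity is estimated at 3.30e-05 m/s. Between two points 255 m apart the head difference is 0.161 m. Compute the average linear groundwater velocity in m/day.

Convert K: 3.30e-05 m/s × 86400 = 2.851 m/day.
Hydraulic gradient i = Δh / L = 0.161 / 255 = 0.0006314.
Darcy flux q = K · i = 2.851 × 0.0006314 = 0.001800 m/day.
Seepage velocity v = q / n_e = 0.001800 / 0.09 = 0.02000 m/day.

0.0200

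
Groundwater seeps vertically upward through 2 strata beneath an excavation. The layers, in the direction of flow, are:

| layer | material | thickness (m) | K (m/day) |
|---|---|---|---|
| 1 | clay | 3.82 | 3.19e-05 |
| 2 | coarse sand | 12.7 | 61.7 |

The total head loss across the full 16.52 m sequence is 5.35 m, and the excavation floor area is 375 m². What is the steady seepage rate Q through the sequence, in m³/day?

Flow is perpendicular to layering, so the layers act in series and the equivalent K is the thickness-weighted harmonic mean.
Total thickness L = 3.82 + 12.7 = 16.52 m.
Σ(b_i/K_i) = 3.82/3.19e-05 + 12.7/61.7 = 1.197e+05 d.
K_eq = L / Σ(b_i/K_i) = 16.52 / 1.197e+05 = 0.0001380 m/day.
Q = K_eq · A · (Δh/L) = 0.0001380 × 375 × (5.35/16.52) = 0.01675 m³/day.

0.0168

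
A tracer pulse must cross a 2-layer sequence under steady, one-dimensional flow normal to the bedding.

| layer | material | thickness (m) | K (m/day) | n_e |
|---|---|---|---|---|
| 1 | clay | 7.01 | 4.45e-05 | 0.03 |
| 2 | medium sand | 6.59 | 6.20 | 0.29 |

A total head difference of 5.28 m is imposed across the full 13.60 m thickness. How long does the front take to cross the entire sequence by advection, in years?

With flow normal to the layers, continuity requires the same specific discharge q through every layer.
Σ(b_i/K_i) = 7.01/4.45e-05 + 6.59/6.20 = 1.575e+05 d.
q = Δh / Σ(b_i/K_i) = 5.28 / 1.575e+05 = 3.352e-05 m/day.
In each layer the seepage velocity is v_i = q/n_i, so the layer transit time is t_i = b_i·n_i / q:
  layer 1 (clay): t_1 = 7.01 × 0.03 / 3.352e-05 = 6274 d
  layer 2 (medium sand): t_2 = 6.59 × 0.29 / 3.352e-05 = 57018 d
Total t = Σ t_i = 63292 days = 173.3 years.

173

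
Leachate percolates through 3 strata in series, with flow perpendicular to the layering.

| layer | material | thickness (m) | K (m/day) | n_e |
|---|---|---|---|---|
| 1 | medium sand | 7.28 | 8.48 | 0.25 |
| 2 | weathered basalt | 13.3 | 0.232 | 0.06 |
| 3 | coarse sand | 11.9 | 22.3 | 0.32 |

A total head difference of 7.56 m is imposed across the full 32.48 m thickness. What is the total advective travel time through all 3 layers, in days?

49.9

With flow normal to the layers, continuity requires the same specific discharge q through every layer.
Σ(b_i/K_i) = 7.28/8.48 + 13.3/0.232 + 11.9/22.3 = 58.72 d.
q = Δh / Σ(b_i/K_i) = 7.56 / 58.72 = 0.1287 m/day.
In each layer the seepage velocity is v_i = q/n_i, so the layer transit time is t_i = b_i·n_i / q:
  layer 1 (medium sand): t_1 = 7.28 × 0.25 / 0.1287 = 14.14 d
  layer 2 (weathered basalt): t_2 = 13.3 × 0.06 / 0.1287 = 6.198 d
  layer 3 (coarse sand): t_3 = 11.9 × 0.32 / 0.1287 = 29.58 d
Total t = Σ t_i = 49.91 days.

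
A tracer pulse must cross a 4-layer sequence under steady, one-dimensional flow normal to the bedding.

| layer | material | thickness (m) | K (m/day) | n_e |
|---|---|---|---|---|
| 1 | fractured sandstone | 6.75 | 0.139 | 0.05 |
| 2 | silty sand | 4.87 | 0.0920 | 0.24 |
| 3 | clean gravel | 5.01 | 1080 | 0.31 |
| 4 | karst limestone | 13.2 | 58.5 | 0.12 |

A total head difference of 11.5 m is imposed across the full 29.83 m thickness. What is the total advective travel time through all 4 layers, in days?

41.1

With flow normal to the layers, continuity requires the same specific discharge q through every layer.
Σ(b_i/K_i) = 6.75/0.139 + 4.87/0.0920 + 5.01/1080 + 13.2/58.5 = 101.7 d.
q = Δh / Σ(b_i/K_i) = 11.5 / 101.7 = 0.1130 m/day.
In each layer the seepage velocity is v_i = q/n_i, so the layer transit time is t_i = b_i·n_i / q:
  layer 1 (fractured sandstone): t_1 = 6.75 × 0.05 / 0.1130 = 2.985 d
  layer 2 (silty sand): t_2 = 4.87 × 0.24 / 0.1130 = 10.34 d
  layer 3 (clean gravel): t_3 = 5.01 × 0.31 / 0.1130 = 13.74 d
  layer 4 (karst limestone): t_4 = 13.2 × 0.12 / 0.1130 = 14.01 d
Total t = Σ t_i = 41.07 days.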